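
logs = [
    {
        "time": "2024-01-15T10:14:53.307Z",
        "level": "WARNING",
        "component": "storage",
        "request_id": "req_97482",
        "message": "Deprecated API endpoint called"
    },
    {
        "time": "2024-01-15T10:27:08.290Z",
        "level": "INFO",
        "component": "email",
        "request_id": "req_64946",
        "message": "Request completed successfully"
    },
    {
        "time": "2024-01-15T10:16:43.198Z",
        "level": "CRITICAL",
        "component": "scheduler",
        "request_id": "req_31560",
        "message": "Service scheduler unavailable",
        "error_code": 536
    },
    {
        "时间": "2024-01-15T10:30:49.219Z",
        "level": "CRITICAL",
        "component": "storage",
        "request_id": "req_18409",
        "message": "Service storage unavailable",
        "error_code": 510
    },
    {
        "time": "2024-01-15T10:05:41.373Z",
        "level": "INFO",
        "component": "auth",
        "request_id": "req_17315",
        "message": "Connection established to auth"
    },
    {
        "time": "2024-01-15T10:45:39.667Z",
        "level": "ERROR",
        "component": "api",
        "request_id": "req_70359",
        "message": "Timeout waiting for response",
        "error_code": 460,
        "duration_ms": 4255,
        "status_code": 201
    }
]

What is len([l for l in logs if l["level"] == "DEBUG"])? 0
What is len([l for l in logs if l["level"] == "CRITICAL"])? 2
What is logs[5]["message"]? "Timeout waiting for response"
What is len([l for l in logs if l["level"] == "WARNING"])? 1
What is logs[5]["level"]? "ERROR"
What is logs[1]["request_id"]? "req_64946"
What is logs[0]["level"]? "WARNING"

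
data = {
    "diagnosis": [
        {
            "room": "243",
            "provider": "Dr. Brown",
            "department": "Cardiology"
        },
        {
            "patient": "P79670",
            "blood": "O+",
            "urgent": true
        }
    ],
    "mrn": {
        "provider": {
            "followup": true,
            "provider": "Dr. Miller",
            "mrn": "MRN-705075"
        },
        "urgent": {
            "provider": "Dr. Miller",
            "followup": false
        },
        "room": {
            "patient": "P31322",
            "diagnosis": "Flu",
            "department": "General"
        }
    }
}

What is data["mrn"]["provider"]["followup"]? True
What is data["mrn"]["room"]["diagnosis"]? "Flu"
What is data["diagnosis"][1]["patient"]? "P79670"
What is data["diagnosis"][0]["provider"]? "Dr. Brown"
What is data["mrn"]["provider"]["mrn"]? "MRN-705075"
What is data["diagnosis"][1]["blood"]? "O+"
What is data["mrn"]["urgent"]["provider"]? "Dr. Miller"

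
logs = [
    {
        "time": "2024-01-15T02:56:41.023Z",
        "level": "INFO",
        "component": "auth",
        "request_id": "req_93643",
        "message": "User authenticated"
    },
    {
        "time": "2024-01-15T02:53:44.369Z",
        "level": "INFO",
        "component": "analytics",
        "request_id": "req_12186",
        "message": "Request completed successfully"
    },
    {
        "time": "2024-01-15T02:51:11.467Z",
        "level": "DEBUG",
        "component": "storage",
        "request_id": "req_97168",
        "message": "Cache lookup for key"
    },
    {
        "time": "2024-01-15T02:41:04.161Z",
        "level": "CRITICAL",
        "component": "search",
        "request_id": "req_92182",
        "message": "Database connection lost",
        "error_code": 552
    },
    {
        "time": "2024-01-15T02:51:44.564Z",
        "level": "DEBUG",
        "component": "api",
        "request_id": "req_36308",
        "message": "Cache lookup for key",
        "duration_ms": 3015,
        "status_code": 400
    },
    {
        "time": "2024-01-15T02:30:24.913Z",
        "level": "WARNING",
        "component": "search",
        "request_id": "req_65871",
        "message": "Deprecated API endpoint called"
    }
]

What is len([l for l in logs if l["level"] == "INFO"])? 2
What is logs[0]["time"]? "2024-01-15T02:56:41.023Z"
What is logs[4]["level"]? "DEBUG"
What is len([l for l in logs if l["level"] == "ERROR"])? 0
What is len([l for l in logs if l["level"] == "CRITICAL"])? 1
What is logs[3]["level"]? "CRITICAL"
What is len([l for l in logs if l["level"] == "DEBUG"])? 2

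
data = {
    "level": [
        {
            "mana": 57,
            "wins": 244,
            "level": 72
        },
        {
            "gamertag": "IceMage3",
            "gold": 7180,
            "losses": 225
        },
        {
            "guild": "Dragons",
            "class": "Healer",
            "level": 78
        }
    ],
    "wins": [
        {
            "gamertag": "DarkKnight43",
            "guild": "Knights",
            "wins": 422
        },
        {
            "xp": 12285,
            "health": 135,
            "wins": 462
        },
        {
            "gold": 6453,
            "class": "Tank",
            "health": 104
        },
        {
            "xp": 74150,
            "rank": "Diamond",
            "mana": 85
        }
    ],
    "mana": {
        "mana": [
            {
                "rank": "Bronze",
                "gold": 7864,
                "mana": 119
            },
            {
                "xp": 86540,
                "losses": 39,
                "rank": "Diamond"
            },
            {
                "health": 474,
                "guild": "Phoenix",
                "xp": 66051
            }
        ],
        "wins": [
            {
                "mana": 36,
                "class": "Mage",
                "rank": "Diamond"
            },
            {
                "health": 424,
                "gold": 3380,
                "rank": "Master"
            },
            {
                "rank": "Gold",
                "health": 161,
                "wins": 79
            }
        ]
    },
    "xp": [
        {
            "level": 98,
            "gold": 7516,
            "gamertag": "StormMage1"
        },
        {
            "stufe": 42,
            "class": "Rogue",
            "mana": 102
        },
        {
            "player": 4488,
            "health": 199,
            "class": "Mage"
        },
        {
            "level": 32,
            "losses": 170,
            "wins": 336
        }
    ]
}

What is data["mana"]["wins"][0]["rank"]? "Diamond"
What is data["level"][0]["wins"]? 244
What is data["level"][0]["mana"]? 57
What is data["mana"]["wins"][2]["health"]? 161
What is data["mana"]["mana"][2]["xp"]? 66051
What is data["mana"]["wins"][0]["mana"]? 36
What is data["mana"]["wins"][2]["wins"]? 79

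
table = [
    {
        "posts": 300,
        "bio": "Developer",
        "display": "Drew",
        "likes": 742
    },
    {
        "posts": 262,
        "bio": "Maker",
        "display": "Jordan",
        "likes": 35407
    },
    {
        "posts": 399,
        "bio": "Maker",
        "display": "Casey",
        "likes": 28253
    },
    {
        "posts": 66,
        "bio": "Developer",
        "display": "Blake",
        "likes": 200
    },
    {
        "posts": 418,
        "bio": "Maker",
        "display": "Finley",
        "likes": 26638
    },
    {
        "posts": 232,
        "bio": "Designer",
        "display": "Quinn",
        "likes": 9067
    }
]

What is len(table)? 6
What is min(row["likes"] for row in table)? 200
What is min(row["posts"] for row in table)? 66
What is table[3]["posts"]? 66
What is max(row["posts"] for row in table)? 418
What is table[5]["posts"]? 232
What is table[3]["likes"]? 200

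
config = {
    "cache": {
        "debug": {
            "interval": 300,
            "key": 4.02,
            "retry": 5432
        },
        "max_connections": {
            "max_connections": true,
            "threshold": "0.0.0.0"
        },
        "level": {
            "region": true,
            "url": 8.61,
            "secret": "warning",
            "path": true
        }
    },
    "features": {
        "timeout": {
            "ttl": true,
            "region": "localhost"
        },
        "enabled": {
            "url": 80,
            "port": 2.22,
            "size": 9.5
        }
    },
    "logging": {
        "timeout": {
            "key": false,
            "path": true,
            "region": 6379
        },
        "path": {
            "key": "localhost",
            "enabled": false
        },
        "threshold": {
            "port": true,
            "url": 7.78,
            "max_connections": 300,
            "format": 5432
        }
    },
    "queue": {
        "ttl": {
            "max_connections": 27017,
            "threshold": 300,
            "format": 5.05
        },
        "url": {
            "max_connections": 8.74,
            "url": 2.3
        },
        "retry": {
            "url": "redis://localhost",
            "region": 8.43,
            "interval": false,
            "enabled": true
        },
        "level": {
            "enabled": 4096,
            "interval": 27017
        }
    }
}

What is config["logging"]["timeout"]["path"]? True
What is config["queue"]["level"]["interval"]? 27017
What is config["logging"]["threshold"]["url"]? 7.78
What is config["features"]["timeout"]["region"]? "localhost"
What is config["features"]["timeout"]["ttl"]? True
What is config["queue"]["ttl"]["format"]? 5.05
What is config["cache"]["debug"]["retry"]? 5432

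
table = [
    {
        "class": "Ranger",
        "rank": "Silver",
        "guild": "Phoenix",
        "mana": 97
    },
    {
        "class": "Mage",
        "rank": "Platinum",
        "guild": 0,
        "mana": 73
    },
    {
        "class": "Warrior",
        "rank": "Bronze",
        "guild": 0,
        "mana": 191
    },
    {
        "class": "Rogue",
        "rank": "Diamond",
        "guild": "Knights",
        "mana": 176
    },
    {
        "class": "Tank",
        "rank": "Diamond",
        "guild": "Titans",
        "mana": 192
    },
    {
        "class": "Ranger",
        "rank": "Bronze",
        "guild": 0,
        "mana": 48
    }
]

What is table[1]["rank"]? "Platinum"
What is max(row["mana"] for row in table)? 192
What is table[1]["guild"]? 0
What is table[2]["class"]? "Warrior"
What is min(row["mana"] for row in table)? 48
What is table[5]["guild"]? 0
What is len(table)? 6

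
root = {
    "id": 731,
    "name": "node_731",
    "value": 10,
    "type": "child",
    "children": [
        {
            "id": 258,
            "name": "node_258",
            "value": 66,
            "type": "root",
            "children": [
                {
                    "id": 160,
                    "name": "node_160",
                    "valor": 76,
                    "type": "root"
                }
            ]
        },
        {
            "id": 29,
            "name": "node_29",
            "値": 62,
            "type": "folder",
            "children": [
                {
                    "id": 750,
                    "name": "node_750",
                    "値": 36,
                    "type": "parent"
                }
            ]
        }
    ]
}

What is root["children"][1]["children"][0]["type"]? "parent"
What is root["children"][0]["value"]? 66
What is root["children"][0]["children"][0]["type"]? "root"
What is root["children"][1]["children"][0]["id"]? 750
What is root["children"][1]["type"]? "folder"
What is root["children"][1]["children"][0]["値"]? 36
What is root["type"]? "child"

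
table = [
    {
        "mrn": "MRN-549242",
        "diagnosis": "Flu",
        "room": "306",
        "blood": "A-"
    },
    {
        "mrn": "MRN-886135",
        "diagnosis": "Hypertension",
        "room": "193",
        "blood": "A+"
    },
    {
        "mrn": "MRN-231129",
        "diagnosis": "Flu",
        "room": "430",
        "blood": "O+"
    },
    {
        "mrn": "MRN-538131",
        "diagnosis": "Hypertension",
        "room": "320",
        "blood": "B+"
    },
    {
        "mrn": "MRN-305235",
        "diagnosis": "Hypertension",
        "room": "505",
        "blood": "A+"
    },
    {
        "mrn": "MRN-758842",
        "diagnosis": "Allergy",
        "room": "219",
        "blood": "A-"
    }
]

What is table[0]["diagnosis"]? "Flu"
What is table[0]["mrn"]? "MRN-549242"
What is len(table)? 6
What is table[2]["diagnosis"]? "Flu"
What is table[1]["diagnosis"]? "Hypertension"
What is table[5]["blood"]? "A-"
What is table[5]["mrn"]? "MRN-758842"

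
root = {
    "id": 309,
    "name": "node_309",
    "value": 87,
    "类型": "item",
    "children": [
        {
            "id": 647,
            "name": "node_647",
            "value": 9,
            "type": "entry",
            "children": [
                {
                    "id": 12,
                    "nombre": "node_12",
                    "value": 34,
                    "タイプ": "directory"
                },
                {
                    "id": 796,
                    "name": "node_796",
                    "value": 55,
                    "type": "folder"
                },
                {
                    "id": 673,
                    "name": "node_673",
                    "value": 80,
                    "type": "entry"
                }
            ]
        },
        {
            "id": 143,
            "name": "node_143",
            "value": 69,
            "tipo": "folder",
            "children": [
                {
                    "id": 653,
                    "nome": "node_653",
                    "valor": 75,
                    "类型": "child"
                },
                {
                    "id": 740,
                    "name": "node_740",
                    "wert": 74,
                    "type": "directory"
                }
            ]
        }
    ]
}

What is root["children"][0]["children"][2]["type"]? "entry"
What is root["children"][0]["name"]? "node_647"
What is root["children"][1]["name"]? "node_143"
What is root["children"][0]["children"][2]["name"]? "node_673"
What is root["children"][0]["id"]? 647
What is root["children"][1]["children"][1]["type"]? "directory"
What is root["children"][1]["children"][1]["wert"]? 74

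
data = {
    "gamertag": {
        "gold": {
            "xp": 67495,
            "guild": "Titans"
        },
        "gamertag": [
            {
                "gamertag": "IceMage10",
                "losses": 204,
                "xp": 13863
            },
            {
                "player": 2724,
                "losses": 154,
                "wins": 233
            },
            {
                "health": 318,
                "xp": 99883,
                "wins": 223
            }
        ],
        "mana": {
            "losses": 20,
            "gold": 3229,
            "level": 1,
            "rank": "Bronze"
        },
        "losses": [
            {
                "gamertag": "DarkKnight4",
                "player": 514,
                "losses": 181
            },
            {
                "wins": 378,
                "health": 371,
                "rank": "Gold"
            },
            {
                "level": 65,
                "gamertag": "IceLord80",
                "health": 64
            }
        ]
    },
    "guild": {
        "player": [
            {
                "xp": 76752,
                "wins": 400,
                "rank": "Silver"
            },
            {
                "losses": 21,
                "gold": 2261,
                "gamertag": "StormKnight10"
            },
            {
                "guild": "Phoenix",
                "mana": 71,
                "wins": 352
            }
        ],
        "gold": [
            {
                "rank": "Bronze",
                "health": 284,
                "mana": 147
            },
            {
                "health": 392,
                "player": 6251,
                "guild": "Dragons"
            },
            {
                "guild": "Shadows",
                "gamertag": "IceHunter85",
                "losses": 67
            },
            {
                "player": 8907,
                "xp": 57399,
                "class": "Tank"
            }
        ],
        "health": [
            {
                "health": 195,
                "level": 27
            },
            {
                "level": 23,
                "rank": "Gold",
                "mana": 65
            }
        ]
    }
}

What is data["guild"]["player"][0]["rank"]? "Silver"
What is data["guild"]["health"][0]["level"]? 27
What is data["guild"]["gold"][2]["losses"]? 67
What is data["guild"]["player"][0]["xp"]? 76752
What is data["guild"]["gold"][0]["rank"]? "Bronze"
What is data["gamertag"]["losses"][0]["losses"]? 181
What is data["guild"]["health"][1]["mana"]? 65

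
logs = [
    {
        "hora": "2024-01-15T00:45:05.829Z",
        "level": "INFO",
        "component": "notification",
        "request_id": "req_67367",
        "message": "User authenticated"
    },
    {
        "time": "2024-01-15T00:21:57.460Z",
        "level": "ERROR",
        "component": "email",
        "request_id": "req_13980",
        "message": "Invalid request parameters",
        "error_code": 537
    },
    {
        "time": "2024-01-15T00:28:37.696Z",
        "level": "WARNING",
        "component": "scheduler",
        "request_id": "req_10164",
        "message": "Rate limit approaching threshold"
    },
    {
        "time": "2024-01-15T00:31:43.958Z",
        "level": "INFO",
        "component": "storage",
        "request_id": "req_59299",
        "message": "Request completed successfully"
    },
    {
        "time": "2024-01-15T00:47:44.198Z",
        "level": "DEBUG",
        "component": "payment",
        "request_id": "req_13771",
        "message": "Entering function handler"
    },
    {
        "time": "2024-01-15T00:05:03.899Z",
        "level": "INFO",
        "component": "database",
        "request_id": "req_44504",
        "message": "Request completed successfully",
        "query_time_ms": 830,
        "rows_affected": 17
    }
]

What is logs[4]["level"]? "DEBUG"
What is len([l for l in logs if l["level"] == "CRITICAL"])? 0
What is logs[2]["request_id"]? "req_10164"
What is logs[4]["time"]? "2024-01-15T00:47:44.198Z"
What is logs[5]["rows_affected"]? 17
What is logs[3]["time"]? "2024-01-15T00:31:43.958Z"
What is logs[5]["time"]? "2024-01-15T00:05:03.899Z"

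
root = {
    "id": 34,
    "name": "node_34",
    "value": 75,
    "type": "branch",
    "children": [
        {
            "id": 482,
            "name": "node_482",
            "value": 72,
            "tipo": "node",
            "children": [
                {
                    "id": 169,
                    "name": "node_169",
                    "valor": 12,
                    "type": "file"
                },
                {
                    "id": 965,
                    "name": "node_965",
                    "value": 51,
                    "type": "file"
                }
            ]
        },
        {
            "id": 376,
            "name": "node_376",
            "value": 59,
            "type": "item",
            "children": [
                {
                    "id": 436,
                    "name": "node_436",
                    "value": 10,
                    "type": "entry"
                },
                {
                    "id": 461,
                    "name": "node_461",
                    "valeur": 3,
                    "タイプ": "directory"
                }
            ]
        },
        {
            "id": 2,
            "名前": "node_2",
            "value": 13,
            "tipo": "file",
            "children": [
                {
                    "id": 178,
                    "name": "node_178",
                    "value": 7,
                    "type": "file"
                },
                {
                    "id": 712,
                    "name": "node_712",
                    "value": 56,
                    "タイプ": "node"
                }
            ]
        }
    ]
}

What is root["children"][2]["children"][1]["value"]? 56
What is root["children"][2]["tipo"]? "file"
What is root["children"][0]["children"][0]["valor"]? 12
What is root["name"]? "node_34"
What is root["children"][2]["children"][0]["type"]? "file"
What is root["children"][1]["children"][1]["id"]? 461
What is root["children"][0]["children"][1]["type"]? "file"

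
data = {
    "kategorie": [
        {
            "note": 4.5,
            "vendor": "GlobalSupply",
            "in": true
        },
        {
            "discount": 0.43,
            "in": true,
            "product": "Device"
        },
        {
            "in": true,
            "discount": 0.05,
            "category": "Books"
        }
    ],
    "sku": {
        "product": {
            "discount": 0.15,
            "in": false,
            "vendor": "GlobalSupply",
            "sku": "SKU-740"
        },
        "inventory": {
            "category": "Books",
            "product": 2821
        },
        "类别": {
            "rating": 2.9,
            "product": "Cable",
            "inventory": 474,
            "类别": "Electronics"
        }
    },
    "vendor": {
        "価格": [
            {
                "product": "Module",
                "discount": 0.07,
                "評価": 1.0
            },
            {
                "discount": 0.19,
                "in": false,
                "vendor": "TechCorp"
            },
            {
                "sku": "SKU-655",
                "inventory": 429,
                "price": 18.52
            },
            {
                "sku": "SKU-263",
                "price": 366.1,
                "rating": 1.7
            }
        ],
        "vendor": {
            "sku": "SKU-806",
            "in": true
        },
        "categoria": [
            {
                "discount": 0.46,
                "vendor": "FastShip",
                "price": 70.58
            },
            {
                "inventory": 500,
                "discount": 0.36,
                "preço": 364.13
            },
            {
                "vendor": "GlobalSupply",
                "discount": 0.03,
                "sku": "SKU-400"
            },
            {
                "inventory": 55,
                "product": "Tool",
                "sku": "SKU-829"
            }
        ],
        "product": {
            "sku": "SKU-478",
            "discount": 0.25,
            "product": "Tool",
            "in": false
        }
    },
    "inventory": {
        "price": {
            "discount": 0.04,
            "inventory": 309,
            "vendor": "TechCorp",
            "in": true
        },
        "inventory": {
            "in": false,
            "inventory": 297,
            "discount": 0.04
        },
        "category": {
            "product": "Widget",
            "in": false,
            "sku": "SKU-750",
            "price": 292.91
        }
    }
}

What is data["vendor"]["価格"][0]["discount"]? 0.07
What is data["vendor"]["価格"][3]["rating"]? 1.7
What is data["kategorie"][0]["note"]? 4.5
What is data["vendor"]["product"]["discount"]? 0.25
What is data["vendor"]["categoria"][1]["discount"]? 0.36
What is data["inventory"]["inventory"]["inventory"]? 297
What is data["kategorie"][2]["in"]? True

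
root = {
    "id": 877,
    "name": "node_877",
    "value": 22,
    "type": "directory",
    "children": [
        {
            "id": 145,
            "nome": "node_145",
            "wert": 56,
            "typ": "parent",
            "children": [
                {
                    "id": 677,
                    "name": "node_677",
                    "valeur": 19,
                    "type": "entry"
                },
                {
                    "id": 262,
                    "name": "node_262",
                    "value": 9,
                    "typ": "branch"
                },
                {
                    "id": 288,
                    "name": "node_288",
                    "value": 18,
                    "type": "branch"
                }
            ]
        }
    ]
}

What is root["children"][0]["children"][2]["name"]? "node_288"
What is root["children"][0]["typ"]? "parent"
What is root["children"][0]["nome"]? "node_145"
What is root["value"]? 22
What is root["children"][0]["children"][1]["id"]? 262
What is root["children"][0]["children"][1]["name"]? "node_262"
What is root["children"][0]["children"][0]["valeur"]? 19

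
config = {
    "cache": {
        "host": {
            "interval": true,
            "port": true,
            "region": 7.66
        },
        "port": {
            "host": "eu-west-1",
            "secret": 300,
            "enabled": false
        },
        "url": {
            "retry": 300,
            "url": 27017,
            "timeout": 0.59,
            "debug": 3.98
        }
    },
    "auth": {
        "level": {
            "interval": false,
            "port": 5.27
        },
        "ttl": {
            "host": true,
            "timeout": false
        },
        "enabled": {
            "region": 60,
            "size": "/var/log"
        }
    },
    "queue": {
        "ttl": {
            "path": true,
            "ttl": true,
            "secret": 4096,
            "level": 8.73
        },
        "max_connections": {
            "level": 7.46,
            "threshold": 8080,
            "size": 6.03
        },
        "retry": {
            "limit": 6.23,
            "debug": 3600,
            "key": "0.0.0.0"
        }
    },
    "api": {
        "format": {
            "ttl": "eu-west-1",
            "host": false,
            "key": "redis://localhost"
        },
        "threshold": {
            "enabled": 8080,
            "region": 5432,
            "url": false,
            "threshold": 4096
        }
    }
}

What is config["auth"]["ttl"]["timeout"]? False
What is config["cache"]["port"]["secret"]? 300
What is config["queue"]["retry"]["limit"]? 6.23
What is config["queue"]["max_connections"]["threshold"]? 8080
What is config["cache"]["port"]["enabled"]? False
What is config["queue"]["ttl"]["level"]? 8.73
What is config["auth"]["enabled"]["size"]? "/var/log"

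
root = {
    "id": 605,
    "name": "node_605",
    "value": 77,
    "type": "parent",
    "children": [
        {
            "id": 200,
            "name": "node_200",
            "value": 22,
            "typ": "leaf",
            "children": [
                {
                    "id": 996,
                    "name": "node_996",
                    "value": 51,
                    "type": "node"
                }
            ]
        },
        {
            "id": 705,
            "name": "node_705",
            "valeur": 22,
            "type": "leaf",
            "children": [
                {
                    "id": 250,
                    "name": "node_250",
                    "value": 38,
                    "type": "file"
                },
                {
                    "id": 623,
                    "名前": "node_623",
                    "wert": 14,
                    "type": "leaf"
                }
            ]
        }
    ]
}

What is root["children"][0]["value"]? 22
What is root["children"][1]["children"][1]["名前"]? "node_623"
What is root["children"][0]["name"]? "node_200"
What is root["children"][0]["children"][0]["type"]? "node"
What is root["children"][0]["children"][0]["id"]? 996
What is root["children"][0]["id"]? 200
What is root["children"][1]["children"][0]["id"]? 250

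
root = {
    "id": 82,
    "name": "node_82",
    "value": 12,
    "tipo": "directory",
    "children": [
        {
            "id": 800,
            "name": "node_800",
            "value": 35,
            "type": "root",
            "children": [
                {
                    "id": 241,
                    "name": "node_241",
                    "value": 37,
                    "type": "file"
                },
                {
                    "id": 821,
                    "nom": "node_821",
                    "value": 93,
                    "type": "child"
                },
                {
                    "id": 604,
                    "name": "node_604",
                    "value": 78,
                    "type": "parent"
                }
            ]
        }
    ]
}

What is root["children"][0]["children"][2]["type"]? "parent"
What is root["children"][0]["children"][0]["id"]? 241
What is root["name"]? "node_82"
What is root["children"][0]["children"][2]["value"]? 78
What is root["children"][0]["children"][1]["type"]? "child"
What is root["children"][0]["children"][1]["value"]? 93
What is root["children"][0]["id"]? 800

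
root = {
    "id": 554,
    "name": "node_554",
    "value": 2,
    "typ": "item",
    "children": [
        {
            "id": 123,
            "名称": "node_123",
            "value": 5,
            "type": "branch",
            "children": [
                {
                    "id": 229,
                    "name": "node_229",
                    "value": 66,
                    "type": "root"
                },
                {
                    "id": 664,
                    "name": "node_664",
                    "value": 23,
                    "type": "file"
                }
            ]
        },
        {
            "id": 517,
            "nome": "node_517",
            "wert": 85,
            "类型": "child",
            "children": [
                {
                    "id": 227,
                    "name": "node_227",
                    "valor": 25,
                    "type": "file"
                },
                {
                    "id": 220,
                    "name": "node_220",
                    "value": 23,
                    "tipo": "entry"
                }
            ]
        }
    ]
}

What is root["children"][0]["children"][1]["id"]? 664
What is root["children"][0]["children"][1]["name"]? "node_664"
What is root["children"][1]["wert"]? 85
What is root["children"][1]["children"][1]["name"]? "node_220"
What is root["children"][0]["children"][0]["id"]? 229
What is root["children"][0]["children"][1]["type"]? "file"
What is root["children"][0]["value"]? 5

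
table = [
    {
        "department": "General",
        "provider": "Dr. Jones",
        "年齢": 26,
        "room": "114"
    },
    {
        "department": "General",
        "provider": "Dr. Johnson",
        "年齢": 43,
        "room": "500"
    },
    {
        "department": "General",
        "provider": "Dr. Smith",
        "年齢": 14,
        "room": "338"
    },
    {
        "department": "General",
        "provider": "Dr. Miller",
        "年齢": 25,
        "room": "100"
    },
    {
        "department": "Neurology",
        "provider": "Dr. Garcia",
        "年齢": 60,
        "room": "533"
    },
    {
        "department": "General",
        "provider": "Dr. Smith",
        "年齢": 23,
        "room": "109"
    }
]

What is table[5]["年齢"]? 23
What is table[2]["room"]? "338"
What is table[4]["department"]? "Neurology"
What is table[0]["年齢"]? 26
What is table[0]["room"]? "114"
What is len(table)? 6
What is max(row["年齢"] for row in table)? 60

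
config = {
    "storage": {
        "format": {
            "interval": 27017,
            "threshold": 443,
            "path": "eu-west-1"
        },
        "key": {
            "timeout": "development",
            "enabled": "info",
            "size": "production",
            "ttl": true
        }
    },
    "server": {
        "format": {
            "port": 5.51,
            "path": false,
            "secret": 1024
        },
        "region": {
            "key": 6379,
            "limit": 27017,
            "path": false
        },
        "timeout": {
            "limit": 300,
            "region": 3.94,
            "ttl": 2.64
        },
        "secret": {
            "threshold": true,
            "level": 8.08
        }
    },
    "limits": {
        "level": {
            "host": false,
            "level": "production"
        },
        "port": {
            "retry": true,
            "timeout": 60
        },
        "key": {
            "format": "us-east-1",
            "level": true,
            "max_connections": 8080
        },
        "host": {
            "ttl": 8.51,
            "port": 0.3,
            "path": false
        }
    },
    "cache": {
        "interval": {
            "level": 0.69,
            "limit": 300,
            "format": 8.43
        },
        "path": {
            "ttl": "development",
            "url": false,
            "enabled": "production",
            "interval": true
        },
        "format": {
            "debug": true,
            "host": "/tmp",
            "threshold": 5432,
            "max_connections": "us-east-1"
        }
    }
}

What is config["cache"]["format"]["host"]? "/tmp"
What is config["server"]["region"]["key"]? 6379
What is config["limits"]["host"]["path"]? False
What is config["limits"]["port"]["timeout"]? 60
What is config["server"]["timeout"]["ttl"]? 2.64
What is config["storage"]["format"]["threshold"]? 443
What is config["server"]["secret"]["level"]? 8.08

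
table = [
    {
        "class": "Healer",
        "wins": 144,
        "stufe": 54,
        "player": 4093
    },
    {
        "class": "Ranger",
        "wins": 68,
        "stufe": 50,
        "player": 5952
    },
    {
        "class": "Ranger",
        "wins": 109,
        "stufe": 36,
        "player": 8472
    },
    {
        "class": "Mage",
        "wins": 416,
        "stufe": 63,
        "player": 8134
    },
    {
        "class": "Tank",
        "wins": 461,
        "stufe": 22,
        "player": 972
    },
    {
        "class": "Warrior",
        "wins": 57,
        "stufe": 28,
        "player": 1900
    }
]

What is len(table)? 6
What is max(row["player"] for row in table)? 8472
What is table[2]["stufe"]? 36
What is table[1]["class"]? "Ranger"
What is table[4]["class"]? "Tank"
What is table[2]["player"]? 8472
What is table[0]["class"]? "Healer"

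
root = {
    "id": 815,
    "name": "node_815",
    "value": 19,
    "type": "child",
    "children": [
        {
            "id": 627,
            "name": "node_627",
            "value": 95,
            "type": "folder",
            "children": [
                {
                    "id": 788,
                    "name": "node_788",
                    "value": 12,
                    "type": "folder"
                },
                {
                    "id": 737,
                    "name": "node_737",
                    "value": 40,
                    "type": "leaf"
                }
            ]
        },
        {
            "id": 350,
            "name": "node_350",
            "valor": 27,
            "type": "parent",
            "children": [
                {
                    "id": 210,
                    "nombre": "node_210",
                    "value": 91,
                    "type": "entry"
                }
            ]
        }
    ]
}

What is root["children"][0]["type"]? "folder"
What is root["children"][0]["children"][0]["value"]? 12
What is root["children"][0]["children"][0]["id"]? 788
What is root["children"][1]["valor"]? 27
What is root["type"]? "child"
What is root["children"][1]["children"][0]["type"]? "entry"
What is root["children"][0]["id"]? 627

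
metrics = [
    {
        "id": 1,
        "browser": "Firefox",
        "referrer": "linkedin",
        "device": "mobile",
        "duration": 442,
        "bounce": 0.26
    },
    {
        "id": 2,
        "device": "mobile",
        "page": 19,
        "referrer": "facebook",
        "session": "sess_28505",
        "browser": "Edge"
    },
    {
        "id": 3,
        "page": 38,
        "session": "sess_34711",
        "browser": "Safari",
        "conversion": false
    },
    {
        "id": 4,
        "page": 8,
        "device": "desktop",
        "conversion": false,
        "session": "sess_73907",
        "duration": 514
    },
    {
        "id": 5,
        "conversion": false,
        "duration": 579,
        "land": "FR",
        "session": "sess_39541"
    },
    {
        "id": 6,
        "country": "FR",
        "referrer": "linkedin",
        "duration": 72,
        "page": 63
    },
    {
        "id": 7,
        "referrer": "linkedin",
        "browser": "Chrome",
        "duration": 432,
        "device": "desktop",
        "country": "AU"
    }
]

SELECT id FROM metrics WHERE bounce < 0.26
[]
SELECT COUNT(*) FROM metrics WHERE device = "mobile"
2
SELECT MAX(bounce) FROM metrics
0.26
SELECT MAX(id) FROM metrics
7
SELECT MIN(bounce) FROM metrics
0.26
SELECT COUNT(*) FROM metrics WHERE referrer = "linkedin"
3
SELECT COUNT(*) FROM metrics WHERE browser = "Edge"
1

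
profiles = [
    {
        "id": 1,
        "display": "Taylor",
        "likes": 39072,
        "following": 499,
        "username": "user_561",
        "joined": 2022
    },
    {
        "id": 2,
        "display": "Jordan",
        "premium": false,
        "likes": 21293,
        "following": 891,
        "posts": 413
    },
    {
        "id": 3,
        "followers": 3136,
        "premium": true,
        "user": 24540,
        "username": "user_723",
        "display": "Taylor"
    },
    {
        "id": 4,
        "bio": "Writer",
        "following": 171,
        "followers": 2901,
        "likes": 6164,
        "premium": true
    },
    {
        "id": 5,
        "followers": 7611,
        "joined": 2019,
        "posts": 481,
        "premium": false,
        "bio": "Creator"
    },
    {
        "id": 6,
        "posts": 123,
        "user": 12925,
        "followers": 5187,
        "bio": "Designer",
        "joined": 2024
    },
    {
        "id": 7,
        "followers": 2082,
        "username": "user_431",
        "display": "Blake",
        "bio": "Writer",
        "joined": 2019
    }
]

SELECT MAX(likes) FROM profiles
39072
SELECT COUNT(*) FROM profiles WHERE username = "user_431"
1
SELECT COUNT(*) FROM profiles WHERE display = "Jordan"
1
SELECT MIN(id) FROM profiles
1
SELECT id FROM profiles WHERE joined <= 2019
[5, 7]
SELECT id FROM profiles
[1, 2, 3, 4, 5, 6, 7]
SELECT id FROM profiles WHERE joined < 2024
[1, 5, 7]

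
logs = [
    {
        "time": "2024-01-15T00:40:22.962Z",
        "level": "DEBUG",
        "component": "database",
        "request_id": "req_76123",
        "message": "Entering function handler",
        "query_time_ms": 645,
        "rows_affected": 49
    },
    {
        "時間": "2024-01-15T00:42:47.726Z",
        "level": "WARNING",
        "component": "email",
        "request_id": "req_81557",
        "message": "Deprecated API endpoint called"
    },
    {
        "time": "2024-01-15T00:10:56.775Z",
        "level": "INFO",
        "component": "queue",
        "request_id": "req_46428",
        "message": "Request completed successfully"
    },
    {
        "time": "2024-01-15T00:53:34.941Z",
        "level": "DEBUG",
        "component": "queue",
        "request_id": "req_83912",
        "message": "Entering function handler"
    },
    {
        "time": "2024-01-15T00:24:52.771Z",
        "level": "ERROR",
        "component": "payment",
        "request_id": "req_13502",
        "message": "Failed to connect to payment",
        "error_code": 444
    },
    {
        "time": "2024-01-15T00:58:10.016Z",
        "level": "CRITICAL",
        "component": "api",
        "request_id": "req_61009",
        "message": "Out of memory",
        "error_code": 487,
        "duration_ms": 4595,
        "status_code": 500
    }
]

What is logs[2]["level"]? "INFO"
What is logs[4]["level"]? "ERROR"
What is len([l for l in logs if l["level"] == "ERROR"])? 1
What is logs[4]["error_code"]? 444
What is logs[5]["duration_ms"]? 4595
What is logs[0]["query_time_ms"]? 645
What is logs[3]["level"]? "DEBUG"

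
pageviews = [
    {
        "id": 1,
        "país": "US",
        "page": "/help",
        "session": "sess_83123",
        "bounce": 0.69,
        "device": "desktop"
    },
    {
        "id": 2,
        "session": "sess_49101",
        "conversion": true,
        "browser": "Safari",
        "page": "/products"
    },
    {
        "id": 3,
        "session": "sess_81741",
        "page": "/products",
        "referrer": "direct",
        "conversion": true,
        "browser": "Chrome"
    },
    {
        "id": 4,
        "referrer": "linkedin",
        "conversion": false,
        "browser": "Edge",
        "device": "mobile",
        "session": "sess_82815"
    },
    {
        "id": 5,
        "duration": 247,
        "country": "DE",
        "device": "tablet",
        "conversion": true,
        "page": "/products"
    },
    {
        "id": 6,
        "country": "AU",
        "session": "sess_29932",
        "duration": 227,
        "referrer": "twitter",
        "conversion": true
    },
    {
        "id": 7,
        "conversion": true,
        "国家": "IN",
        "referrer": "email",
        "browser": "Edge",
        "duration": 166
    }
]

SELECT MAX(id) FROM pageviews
7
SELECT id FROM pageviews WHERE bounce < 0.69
[]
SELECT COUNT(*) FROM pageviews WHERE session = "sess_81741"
1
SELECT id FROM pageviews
[1, 2, 3, 4, 5, 6, 7]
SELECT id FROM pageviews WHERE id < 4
[1, 2, 3]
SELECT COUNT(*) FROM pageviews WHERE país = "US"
1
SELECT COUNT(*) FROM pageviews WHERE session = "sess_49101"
1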